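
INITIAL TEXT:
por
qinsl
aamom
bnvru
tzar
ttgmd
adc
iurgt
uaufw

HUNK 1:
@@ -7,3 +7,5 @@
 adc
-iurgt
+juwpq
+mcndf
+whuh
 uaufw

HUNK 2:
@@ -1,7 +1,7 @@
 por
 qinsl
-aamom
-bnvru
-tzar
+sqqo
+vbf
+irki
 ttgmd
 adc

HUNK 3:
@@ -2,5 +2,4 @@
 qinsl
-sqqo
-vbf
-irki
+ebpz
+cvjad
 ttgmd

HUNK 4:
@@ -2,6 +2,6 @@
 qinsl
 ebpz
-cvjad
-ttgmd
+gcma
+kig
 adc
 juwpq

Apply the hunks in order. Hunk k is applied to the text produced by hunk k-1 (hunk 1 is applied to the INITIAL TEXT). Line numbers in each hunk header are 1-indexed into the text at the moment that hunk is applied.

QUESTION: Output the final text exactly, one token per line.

Answer: por
qinsl
ebpz
gcma
kig
adc
juwpq
mcndf
whuh
uaufw

Derivation:
Hunk 1: at line 7 remove [iurgt] add [juwpq,mcndf,whuh] -> 11 lines: por qinsl aamom bnvru tzar ttgmd adc juwpq mcndf whuh uaufw
Hunk 2: at line 1 remove [aamom,bnvru,tzar] add [sqqo,vbf,irki] -> 11 lines: por qinsl sqqo vbf irki ttgmd adc juwpq mcndf whuh uaufw
Hunk 3: at line 2 remove [sqqo,vbf,irki] add [ebpz,cvjad] -> 10 lines: por qinsl ebpz cvjad ttgmd adc juwpq mcndf whuh uaufw
Hunk 4: at line 2 remove [cvjad,ttgmd] add [gcma,kig] -> 10 lines: por qinsl ebpz gcma kig adc juwpq mcndf whuh uaufw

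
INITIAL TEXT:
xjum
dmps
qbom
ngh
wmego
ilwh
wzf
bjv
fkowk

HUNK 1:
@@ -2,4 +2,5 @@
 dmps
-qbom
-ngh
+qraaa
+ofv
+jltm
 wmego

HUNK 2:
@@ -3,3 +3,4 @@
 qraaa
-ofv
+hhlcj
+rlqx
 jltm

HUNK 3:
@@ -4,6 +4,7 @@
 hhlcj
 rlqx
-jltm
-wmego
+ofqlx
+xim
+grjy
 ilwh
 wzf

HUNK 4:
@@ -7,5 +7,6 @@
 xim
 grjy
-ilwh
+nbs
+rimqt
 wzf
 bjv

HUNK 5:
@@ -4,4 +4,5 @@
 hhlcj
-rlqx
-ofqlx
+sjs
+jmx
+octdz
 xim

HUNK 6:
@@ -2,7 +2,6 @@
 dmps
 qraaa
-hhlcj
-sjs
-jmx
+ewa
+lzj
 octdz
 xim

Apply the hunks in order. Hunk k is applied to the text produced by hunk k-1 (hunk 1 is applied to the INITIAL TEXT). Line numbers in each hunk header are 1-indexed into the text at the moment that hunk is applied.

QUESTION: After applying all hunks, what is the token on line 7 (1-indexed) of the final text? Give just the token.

Answer: xim

Derivation:
Hunk 1: at line 2 remove [qbom,ngh] add [qraaa,ofv,jltm] -> 10 lines: xjum dmps qraaa ofv jltm wmego ilwh wzf bjv fkowk
Hunk 2: at line 3 remove [ofv] add [hhlcj,rlqx] -> 11 lines: xjum dmps qraaa hhlcj rlqx jltm wmego ilwh wzf bjv fkowk
Hunk 3: at line 4 remove [jltm,wmego] add [ofqlx,xim,grjy] -> 12 lines: xjum dmps qraaa hhlcj rlqx ofqlx xim grjy ilwh wzf bjv fkowk
Hunk 4: at line 7 remove [ilwh] add [nbs,rimqt] -> 13 lines: xjum dmps qraaa hhlcj rlqx ofqlx xim grjy nbs rimqt wzf bjv fkowk
Hunk 5: at line 4 remove [rlqx,ofqlx] add [sjs,jmx,octdz] -> 14 lines: xjum dmps qraaa hhlcj sjs jmx octdz xim grjy nbs rimqt wzf bjv fkowk
Hunk 6: at line 2 remove [hhlcj,sjs,jmx] add [ewa,lzj] -> 13 lines: xjum dmps qraaa ewa lzj octdz xim grjy nbs rimqt wzf bjv fkowk
Final line 7: xim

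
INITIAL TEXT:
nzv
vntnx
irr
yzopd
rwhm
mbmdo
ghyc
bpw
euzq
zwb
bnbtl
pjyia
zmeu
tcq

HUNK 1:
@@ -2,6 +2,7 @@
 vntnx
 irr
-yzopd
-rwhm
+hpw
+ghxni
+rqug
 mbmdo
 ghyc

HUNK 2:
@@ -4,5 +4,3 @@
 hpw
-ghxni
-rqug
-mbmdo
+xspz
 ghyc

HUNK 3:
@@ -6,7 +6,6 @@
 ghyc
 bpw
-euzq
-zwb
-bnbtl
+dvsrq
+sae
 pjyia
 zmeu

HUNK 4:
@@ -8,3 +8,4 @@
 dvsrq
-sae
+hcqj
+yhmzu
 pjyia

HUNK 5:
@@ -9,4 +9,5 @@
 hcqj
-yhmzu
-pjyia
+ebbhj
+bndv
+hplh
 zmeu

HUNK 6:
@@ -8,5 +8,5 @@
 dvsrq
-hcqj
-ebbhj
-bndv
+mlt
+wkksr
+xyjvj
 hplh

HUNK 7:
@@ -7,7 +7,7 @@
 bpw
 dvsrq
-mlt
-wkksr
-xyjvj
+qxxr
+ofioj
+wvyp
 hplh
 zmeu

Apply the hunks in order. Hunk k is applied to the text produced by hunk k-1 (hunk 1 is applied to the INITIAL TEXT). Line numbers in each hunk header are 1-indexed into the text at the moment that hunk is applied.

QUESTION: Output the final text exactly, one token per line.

Answer: nzv
vntnx
irr
hpw
xspz
ghyc
bpw
dvsrq
qxxr
ofioj
wvyp
hplh
zmeu
tcq

Derivation:
Hunk 1: at line 2 remove [yzopd,rwhm] add [hpw,ghxni,rqug] -> 15 lines: nzv vntnx irr hpw ghxni rqug mbmdo ghyc bpw euzq zwb bnbtl pjyia zmeu tcq
Hunk 2: at line 4 remove [ghxni,rqug,mbmdo] add [xspz] -> 13 lines: nzv vntnx irr hpw xspz ghyc bpw euzq zwb bnbtl pjyia zmeu tcq
Hunk 3: at line 6 remove [euzq,zwb,bnbtl] add [dvsrq,sae] -> 12 lines: nzv vntnx irr hpw xspz ghyc bpw dvsrq sae pjyia zmeu tcq
Hunk 4: at line 8 remove [sae] add [hcqj,yhmzu] -> 13 lines: nzv vntnx irr hpw xspz ghyc bpw dvsrq hcqj yhmzu pjyia zmeu tcq
Hunk 5: at line 9 remove [yhmzu,pjyia] add [ebbhj,bndv,hplh] -> 14 lines: nzv vntnx irr hpw xspz ghyc bpw dvsrq hcqj ebbhj bndv hplh zmeu tcq
Hunk 6: at line 8 remove [hcqj,ebbhj,bndv] add [mlt,wkksr,xyjvj] -> 14 lines: nzv vntnx irr hpw xspz ghyc bpw dvsrq mlt wkksr xyjvj hplh zmeu tcq
Hunk 7: at line 7 remove [mlt,wkksr,xyjvj] add [qxxr,ofioj,wvyp] -> 14 lines: nzv vntnx irr hpw xspz ghyc bpw dvsrq qxxr ofioj wvyp hplh zmeu tcq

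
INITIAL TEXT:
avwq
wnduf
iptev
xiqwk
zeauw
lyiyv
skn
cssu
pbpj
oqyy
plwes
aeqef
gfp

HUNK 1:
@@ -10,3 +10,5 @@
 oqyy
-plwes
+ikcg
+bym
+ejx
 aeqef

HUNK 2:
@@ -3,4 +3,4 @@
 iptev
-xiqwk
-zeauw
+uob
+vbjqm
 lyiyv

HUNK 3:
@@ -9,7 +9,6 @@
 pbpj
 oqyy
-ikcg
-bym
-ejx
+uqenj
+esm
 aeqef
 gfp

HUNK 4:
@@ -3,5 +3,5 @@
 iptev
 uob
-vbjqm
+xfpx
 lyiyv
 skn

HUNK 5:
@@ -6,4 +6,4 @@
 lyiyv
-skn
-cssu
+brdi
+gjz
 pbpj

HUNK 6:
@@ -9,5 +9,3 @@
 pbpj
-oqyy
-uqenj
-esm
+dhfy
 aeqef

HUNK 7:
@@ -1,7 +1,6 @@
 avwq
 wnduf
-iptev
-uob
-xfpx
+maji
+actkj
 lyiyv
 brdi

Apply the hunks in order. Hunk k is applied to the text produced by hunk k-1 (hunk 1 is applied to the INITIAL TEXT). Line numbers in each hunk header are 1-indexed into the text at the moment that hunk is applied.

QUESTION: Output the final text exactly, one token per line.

Answer: avwq
wnduf
maji
actkj
lyiyv
brdi
gjz
pbpj
dhfy
aeqef
gfp

Derivation:
Hunk 1: at line 10 remove [plwes] add [ikcg,bym,ejx] -> 15 lines: avwq wnduf iptev xiqwk zeauw lyiyv skn cssu pbpj oqyy ikcg bym ejx aeqef gfp
Hunk 2: at line 3 remove [xiqwk,zeauw] add [uob,vbjqm] -> 15 lines: avwq wnduf iptev uob vbjqm lyiyv skn cssu pbpj oqyy ikcg bym ejx aeqef gfp
Hunk 3: at line 9 remove [ikcg,bym,ejx] add [uqenj,esm] -> 14 lines: avwq wnduf iptev uob vbjqm lyiyv skn cssu pbpj oqyy uqenj esm aeqef gfp
Hunk 4: at line 3 remove [vbjqm] add [xfpx] -> 14 lines: avwq wnduf iptev uob xfpx lyiyv skn cssu pbpj oqyy uqenj esm aeqef gfp
Hunk 5: at line 6 remove [skn,cssu] add [brdi,gjz] -> 14 lines: avwq wnduf iptev uob xfpx lyiyv brdi gjz pbpj oqyy uqenj esm aeqef gfp
Hunk 6: at line 9 remove [oqyy,uqenj,esm] add [dhfy] -> 12 lines: avwq wnduf iptev uob xfpx lyiyv brdi gjz pbpj dhfy aeqef gfp
Hunk 7: at line 1 remove [iptev,uob,xfpx] add [maji,actkj] -> 11 lines: avwq wnduf maji actkj lyiyv brdi gjz pbpj dhfy aeqef gfp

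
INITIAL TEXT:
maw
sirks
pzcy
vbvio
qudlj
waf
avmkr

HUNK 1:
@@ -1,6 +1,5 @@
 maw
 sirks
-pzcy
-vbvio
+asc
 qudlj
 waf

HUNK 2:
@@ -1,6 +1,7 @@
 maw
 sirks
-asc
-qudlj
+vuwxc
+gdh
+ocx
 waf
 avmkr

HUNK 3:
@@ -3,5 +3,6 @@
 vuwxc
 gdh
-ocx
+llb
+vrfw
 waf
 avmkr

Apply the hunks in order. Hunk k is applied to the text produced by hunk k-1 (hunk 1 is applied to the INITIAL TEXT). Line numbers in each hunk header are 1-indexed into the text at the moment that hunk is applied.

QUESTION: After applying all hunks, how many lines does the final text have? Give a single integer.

Hunk 1: at line 1 remove [pzcy,vbvio] add [asc] -> 6 lines: maw sirks asc qudlj waf avmkr
Hunk 2: at line 1 remove [asc,qudlj] add [vuwxc,gdh,ocx] -> 7 lines: maw sirks vuwxc gdh ocx waf avmkr
Hunk 3: at line 3 remove [ocx] add [llb,vrfw] -> 8 lines: maw sirks vuwxc gdh llb vrfw waf avmkr
Final line count: 8

Answer: 8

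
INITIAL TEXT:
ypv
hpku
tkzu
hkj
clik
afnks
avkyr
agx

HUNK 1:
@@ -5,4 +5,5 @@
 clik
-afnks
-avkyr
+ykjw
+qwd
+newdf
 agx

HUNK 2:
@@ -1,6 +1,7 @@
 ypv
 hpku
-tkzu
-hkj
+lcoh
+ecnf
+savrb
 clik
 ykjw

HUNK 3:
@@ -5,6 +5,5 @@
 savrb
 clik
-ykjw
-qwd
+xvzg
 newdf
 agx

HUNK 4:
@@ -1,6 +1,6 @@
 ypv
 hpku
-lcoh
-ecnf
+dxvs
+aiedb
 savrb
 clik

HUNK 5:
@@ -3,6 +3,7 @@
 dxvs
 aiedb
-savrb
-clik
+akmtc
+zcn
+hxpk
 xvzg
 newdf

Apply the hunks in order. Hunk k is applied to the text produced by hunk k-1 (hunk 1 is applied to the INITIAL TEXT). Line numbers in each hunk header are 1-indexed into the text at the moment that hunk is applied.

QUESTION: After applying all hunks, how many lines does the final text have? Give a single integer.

Hunk 1: at line 5 remove [afnks,avkyr] add [ykjw,qwd,newdf] -> 9 lines: ypv hpku tkzu hkj clik ykjw qwd newdf agx
Hunk 2: at line 1 remove [tkzu,hkj] add [lcoh,ecnf,savrb] -> 10 lines: ypv hpku lcoh ecnf savrb clik ykjw qwd newdf agx
Hunk 3: at line 5 remove [ykjw,qwd] add [xvzg] -> 9 lines: ypv hpku lcoh ecnf savrb clik xvzg newdf agx
Hunk 4: at line 1 remove [lcoh,ecnf] add [dxvs,aiedb] -> 9 lines: ypv hpku dxvs aiedb savrb clik xvzg newdf agx
Hunk 5: at line 3 remove [savrb,clik] add [akmtc,zcn,hxpk] -> 10 lines: ypv hpku dxvs aiedb akmtc zcn hxpk xvzg newdf agx
Final line count: 10

Answer: 10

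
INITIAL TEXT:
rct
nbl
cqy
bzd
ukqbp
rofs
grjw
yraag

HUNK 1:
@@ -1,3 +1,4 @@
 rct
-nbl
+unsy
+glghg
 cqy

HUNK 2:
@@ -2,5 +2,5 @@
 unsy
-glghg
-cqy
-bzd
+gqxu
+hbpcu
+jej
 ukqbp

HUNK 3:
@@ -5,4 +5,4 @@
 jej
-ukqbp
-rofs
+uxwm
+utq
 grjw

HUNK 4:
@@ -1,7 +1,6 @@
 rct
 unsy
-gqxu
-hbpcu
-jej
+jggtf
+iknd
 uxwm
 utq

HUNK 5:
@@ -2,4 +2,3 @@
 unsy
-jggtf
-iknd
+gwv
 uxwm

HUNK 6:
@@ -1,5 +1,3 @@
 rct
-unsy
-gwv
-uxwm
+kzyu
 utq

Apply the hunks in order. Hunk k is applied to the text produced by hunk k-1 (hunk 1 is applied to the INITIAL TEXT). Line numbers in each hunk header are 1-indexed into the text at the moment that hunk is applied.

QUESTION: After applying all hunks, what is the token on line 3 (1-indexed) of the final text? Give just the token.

Answer: utq

Derivation:
Hunk 1: at line 1 remove [nbl] add [unsy,glghg] -> 9 lines: rct unsy glghg cqy bzd ukqbp rofs grjw yraag
Hunk 2: at line 2 remove [glghg,cqy,bzd] add [gqxu,hbpcu,jej] -> 9 lines: rct unsy gqxu hbpcu jej ukqbp rofs grjw yraag
Hunk 3: at line 5 remove [ukqbp,rofs] add [uxwm,utq] -> 9 lines: rct unsy gqxu hbpcu jej uxwm utq grjw yraag
Hunk 4: at line 1 remove [gqxu,hbpcu,jej] add [jggtf,iknd] -> 8 lines: rct unsy jggtf iknd uxwm utq grjw yraag
Hunk 5: at line 2 remove [jggtf,iknd] add [gwv] -> 7 lines: rct unsy gwv uxwm utq grjw yraag
Hunk 6: at line 1 remove [unsy,gwv,uxwm] add [kzyu] -> 5 lines: rct kzyu utq grjw yraag
Final line 3: utq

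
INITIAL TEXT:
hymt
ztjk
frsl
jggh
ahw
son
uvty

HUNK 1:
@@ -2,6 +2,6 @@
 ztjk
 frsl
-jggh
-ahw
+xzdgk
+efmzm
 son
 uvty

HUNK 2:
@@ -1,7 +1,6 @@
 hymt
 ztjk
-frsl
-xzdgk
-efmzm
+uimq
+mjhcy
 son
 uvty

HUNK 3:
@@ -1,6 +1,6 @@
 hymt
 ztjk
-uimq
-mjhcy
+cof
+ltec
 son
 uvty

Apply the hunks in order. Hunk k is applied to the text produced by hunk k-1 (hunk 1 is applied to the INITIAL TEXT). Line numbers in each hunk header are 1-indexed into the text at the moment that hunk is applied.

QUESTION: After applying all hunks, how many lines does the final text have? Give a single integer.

Answer: 6

Derivation:
Hunk 1: at line 2 remove [jggh,ahw] add [xzdgk,efmzm] -> 7 lines: hymt ztjk frsl xzdgk efmzm son uvty
Hunk 2: at line 1 remove [frsl,xzdgk,efmzm] add [uimq,mjhcy] -> 6 lines: hymt ztjk uimq mjhcy son uvty
Hunk 3: at line 1 remove [uimq,mjhcy] add [cof,ltec] -> 6 lines: hymt ztjk cof ltec son uvty
Final line count: 6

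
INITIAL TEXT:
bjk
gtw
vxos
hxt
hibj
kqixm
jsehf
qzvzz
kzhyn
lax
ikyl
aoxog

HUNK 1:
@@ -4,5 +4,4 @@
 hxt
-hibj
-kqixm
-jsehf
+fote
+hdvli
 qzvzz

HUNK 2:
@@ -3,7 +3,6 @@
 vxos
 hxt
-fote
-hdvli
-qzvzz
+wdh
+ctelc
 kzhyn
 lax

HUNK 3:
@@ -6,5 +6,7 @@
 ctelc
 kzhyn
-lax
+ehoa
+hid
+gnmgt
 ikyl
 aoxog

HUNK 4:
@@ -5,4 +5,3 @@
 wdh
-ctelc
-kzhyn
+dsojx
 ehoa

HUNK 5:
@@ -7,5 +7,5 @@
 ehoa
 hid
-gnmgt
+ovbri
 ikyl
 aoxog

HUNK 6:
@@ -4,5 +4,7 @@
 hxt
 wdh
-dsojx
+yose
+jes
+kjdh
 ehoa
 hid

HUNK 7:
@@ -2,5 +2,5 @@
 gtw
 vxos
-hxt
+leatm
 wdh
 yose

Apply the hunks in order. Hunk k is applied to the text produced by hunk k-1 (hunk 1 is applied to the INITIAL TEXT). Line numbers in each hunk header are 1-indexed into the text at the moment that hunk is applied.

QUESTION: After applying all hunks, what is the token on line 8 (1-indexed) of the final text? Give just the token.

Hunk 1: at line 4 remove [hibj,kqixm,jsehf] add [fote,hdvli] -> 11 lines: bjk gtw vxos hxt fote hdvli qzvzz kzhyn lax ikyl aoxog
Hunk 2: at line 3 remove [fote,hdvli,qzvzz] add [wdh,ctelc] -> 10 lines: bjk gtw vxos hxt wdh ctelc kzhyn lax ikyl aoxog
Hunk 3: at line 6 remove [lax] add [ehoa,hid,gnmgt] -> 12 lines: bjk gtw vxos hxt wdh ctelc kzhyn ehoa hid gnmgt ikyl aoxog
Hunk 4: at line 5 remove [ctelc,kzhyn] add [dsojx] -> 11 lines: bjk gtw vxos hxt wdh dsojx ehoa hid gnmgt ikyl aoxog
Hunk 5: at line 7 remove [gnmgt] add [ovbri] -> 11 lines: bjk gtw vxos hxt wdh dsojx ehoa hid ovbri ikyl aoxog
Hunk 6: at line 4 remove [dsojx] add [yose,jes,kjdh] -> 13 lines: bjk gtw vxos hxt wdh yose jes kjdh ehoa hid ovbri ikyl aoxog
Hunk 7: at line 2 remove [hxt] add [leatm] -> 13 lines: bjk gtw vxos leatm wdh yose jes kjdh ehoa hid ovbri ikyl aoxog
Final line 8: kjdh

Answer: kjdh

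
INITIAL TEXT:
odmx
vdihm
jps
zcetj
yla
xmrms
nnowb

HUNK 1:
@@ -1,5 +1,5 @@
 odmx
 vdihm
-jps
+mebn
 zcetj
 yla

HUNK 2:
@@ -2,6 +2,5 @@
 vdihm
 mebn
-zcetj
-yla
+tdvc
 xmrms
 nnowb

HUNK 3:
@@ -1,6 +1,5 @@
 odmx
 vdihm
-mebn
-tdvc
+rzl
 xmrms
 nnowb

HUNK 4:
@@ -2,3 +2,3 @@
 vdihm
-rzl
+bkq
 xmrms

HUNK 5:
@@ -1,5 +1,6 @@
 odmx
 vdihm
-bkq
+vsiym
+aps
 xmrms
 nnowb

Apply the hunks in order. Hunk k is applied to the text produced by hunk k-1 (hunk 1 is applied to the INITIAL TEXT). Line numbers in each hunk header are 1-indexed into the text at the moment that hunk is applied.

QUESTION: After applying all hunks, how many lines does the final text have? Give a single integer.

Hunk 1: at line 1 remove [jps] add [mebn] -> 7 lines: odmx vdihm mebn zcetj yla xmrms nnowb
Hunk 2: at line 2 remove [zcetj,yla] add [tdvc] -> 6 lines: odmx vdihm mebn tdvc xmrms nnowb
Hunk 3: at line 1 remove [mebn,tdvc] add [rzl] -> 5 lines: odmx vdihm rzl xmrms nnowb
Hunk 4: at line 2 remove [rzl] add [bkq] -> 5 lines: odmx vdihm bkq xmrms nnowb
Hunk 5: at line 1 remove [bkq] add [vsiym,aps] -> 6 lines: odmx vdihm vsiym aps xmrms nnowb
Final line count: 6

Answer: 6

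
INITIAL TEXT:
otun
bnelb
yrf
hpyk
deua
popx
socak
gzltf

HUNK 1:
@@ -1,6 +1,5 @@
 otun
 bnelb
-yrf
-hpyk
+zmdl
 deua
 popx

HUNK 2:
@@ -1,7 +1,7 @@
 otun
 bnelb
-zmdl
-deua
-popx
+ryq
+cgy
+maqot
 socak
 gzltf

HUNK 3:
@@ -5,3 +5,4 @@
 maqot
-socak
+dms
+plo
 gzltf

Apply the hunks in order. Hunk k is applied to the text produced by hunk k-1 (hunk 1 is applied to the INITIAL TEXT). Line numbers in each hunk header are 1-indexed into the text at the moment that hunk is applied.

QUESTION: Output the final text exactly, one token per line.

Hunk 1: at line 1 remove [yrf,hpyk] add [zmdl] -> 7 lines: otun bnelb zmdl deua popx socak gzltf
Hunk 2: at line 1 remove [zmdl,deua,popx] add [ryq,cgy,maqot] -> 7 lines: otun bnelb ryq cgy maqot socak gzltf
Hunk 3: at line 5 remove [socak] add [dms,plo] -> 8 lines: otun bnelb ryq cgy maqot dms plo gzltf

Answer: otun
bnelb
ryq
cgy
maqot
dms
plo
gzltf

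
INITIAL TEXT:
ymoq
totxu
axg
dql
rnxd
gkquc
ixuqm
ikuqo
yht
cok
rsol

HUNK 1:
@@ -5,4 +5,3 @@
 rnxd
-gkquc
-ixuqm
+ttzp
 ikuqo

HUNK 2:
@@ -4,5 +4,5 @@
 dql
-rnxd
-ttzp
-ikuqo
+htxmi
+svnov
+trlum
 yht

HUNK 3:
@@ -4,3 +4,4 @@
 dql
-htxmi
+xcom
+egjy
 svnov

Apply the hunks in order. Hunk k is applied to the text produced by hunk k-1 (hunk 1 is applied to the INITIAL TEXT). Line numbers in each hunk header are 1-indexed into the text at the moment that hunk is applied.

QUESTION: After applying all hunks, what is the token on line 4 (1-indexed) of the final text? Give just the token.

Answer: dql

Derivation:
Hunk 1: at line 5 remove [gkquc,ixuqm] add [ttzp] -> 10 lines: ymoq totxu axg dql rnxd ttzp ikuqo yht cok rsol
Hunk 2: at line 4 remove [rnxd,ttzp,ikuqo] add [htxmi,svnov,trlum] -> 10 lines: ymoq totxu axg dql htxmi svnov trlum yht cok rsol
Hunk 3: at line 4 remove [htxmi] add [xcom,egjy] -> 11 lines: ymoq totxu axg dql xcom egjy svnov trlum yht cok rsol
Final line 4: dql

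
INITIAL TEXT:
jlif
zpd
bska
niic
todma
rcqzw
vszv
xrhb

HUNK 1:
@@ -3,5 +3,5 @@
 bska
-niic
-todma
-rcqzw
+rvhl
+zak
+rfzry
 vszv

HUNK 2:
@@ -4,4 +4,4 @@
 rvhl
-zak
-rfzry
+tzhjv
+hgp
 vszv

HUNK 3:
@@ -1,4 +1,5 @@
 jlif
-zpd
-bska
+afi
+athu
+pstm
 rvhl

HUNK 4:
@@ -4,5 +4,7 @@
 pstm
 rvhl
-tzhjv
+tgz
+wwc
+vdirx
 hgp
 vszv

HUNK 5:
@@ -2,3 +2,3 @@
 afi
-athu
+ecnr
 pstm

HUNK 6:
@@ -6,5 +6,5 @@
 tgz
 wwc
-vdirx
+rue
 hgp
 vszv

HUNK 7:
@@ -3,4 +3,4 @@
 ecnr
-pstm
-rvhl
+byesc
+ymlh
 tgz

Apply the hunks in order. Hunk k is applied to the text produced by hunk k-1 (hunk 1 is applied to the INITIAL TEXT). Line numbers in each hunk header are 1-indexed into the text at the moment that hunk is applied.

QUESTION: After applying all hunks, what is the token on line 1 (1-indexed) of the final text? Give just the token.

Answer: jlif

Derivation:
Hunk 1: at line 3 remove [niic,todma,rcqzw] add [rvhl,zak,rfzry] -> 8 lines: jlif zpd bska rvhl zak rfzry vszv xrhb
Hunk 2: at line 4 remove [zak,rfzry] add [tzhjv,hgp] -> 8 lines: jlif zpd bska rvhl tzhjv hgp vszv xrhb
Hunk 3: at line 1 remove [zpd,bska] add [afi,athu,pstm] -> 9 lines: jlif afi athu pstm rvhl tzhjv hgp vszv xrhb
Hunk 4: at line 4 remove [tzhjv] add [tgz,wwc,vdirx] -> 11 lines: jlif afi athu pstm rvhl tgz wwc vdirx hgp vszv xrhb
Hunk 5: at line 2 remove [athu] add [ecnr] -> 11 lines: jlif afi ecnr pstm rvhl tgz wwc vdirx hgp vszv xrhb
Hunk 6: at line 6 remove [vdirx] add [rue] -> 11 lines: jlif afi ecnr pstm rvhl tgz wwc rue hgp vszv xrhb
Hunk 7: at line 3 remove [pstm,rvhl] add [byesc,ymlh] -> 11 lines: jlif afi ecnr byesc ymlh tgz wwc rue hgp vszv xrhb
Final line 1: jlif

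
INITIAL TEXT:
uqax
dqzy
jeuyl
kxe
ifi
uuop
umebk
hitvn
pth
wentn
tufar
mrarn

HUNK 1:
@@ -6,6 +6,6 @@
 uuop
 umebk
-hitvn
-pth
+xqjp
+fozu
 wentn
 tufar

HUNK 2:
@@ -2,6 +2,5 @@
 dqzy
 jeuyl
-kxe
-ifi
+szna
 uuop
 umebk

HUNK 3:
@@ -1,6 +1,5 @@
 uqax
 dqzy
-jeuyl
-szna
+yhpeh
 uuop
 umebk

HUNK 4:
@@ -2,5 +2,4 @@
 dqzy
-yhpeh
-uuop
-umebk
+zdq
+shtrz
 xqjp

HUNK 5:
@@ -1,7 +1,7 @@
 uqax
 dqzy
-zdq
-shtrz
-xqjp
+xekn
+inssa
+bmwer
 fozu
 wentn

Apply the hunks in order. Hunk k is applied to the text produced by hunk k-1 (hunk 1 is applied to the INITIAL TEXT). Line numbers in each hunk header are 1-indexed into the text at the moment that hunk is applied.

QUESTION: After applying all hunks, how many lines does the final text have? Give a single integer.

Answer: 9

Derivation:
Hunk 1: at line 6 remove [hitvn,pth] add [xqjp,fozu] -> 12 lines: uqax dqzy jeuyl kxe ifi uuop umebk xqjp fozu wentn tufar mrarn
Hunk 2: at line 2 remove [kxe,ifi] add [szna] -> 11 lines: uqax dqzy jeuyl szna uuop umebk xqjp fozu wentn tufar mrarn
Hunk 3: at line 1 remove [jeuyl,szna] add [yhpeh] -> 10 lines: uqax dqzy yhpeh uuop umebk xqjp fozu wentn tufar mrarn
Hunk 4: at line 2 remove [yhpeh,uuop,umebk] add [zdq,shtrz] -> 9 lines: uqax dqzy zdq shtrz xqjp fozu wentn tufar mrarn
Hunk 5: at line 1 remove [zdq,shtrz,xqjp] add [xekn,inssa,bmwer] -> 9 lines: uqax dqzy xekn inssa bmwer fozu wentn tufar mrarn
Final line count: 9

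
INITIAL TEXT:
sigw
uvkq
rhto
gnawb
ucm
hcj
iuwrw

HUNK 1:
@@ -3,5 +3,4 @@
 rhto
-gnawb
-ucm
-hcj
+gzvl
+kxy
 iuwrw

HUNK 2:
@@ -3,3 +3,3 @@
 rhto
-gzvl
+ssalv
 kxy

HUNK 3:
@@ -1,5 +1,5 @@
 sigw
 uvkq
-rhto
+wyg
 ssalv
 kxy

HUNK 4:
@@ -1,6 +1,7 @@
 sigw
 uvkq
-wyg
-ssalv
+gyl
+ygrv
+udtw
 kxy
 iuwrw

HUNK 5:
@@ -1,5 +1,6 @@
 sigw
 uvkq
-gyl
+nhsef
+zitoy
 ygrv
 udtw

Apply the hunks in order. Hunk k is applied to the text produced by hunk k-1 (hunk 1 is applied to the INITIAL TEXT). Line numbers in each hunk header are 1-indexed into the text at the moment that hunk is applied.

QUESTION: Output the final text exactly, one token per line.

Hunk 1: at line 3 remove [gnawb,ucm,hcj] add [gzvl,kxy] -> 6 lines: sigw uvkq rhto gzvl kxy iuwrw
Hunk 2: at line 3 remove [gzvl] add [ssalv] -> 6 lines: sigw uvkq rhto ssalv kxy iuwrw
Hunk 3: at line 1 remove [rhto] add [wyg] -> 6 lines: sigw uvkq wyg ssalv kxy iuwrw
Hunk 4: at line 1 remove [wyg,ssalv] add [gyl,ygrv,udtw] -> 7 lines: sigw uvkq gyl ygrv udtw kxy iuwrw
Hunk 5: at line 1 remove [gyl] add [nhsef,zitoy] -> 8 lines: sigw uvkq nhsef zitoy ygrv udtw kxy iuwrw

Answer: sigw
uvkq
nhsef
zitoy
ygrv
udtw
kxy
iuwrw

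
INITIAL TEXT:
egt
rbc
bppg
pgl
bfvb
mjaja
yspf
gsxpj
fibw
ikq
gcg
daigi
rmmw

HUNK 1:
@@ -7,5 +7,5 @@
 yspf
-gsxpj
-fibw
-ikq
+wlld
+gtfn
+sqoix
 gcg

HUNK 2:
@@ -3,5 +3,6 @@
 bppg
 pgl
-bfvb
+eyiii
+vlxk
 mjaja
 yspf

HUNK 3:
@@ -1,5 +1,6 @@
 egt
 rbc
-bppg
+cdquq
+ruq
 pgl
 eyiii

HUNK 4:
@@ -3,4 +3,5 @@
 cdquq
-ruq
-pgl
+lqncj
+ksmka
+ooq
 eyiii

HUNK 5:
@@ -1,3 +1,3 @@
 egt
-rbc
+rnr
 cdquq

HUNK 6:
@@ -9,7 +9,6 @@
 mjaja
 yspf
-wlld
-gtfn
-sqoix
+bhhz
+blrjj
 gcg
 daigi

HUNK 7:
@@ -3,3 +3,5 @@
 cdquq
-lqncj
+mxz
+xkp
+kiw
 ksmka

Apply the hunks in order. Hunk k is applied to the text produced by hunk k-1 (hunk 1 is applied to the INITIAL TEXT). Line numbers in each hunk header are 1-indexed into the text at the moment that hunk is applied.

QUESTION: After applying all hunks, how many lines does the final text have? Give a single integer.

Answer: 17

Derivation:
Hunk 1: at line 7 remove [gsxpj,fibw,ikq] add [wlld,gtfn,sqoix] -> 13 lines: egt rbc bppg pgl bfvb mjaja yspf wlld gtfn sqoix gcg daigi rmmw
Hunk 2: at line 3 remove [bfvb] add [eyiii,vlxk] -> 14 lines: egt rbc bppg pgl eyiii vlxk mjaja yspf wlld gtfn sqoix gcg daigi rmmw
Hunk 3: at line 1 remove [bppg] add [cdquq,ruq] -> 15 lines: egt rbc cdquq ruq pgl eyiii vlxk mjaja yspf wlld gtfn sqoix gcg daigi rmmw
Hunk 4: at line 3 remove [ruq,pgl] add [lqncj,ksmka,ooq] -> 16 lines: egt rbc cdquq lqncj ksmka ooq eyiii vlxk mjaja yspf wlld gtfn sqoix gcg daigi rmmw
Hunk 5: at line 1 remove [rbc] add [rnr] -> 16 lines: egt rnr cdquq lqncj ksmka ooq eyiii vlxk mjaja yspf wlld gtfn sqoix gcg daigi rmmw
Hunk 6: at line 9 remove [wlld,gtfn,sqoix] add [bhhz,blrjj] -> 15 lines: egt rnr cdquq lqncj ksmka ooq eyiii vlxk mjaja yspf bhhz blrjj gcg daigi rmmw
Hunk 7: at line 3 remove [lqncj] add [mxz,xkp,kiw] -> 17 lines: egt rnr cdquq mxz xkp kiw ksmka ooq eyiii vlxk mjaja yspf bhhz blrjj gcg daigi rmmw
Final line count: 17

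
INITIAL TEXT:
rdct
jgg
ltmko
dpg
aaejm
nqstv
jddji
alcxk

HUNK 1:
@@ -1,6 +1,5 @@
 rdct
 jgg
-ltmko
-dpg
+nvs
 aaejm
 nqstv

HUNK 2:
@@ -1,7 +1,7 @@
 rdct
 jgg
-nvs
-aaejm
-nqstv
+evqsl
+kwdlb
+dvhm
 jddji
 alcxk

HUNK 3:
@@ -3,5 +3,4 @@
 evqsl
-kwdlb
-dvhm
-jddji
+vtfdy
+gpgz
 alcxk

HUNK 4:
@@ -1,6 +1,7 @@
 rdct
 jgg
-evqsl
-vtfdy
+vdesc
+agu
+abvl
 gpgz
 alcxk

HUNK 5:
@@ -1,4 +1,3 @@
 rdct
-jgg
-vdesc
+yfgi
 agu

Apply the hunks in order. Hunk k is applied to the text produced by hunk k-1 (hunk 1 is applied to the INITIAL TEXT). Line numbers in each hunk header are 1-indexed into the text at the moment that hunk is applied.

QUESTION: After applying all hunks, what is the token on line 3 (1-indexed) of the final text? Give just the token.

Hunk 1: at line 1 remove [ltmko,dpg] add [nvs] -> 7 lines: rdct jgg nvs aaejm nqstv jddji alcxk
Hunk 2: at line 1 remove [nvs,aaejm,nqstv] add [evqsl,kwdlb,dvhm] -> 7 lines: rdct jgg evqsl kwdlb dvhm jddji alcxk
Hunk 3: at line 3 remove [kwdlb,dvhm,jddji] add [vtfdy,gpgz] -> 6 lines: rdct jgg evqsl vtfdy gpgz alcxk
Hunk 4: at line 1 remove [evqsl,vtfdy] add [vdesc,agu,abvl] -> 7 lines: rdct jgg vdesc agu abvl gpgz alcxk
Hunk 5: at line 1 remove [jgg,vdesc] add [yfgi] -> 6 lines: rdct yfgi agu abvl gpgz alcxk
Final line 3: agu

Answer: agu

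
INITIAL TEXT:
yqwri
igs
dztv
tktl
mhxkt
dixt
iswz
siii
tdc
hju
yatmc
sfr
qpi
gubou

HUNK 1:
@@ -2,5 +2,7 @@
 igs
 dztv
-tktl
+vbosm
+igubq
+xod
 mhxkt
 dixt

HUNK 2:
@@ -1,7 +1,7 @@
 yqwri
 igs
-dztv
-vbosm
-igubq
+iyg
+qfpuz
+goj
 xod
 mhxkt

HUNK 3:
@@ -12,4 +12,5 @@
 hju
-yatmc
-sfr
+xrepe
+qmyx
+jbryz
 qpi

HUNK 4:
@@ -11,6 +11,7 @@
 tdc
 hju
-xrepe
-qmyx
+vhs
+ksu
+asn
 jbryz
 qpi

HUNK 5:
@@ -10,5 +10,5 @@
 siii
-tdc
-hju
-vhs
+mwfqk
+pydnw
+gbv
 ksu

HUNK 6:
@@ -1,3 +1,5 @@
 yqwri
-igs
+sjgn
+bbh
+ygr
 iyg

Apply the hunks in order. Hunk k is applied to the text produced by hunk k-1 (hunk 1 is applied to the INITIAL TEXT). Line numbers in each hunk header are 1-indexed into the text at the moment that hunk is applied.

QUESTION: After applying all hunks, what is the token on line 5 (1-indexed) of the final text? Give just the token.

Answer: iyg

Derivation:
Hunk 1: at line 2 remove [tktl] add [vbosm,igubq,xod] -> 16 lines: yqwri igs dztv vbosm igubq xod mhxkt dixt iswz siii tdc hju yatmc sfr qpi gubou
Hunk 2: at line 1 remove [dztv,vbosm,igubq] add [iyg,qfpuz,goj] -> 16 lines: yqwri igs iyg qfpuz goj xod mhxkt dixt iswz siii tdc hju yatmc sfr qpi gubou
Hunk 3: at line 12 remove [yatmc,sfr] add [xrepe,qmyx,jbryz] -> 17 lines: yqwri igs iyg qfpuz goj xod mhxkt dixt iswz siii tdc hju xrepe qmyx jbryz qpi gubou
Hunk 4: at line 11 remove [xrepe,qmyx] add [vhs,ksu,asn] -> 18 lines: yqwri igs iyg qfpuz goj xod mhxkt dixt iswz siii tdc hju vhs ksu asn jbryz qpi gubou
Hunk 5: at line 10 remove [tdc,hju,vhs] add [mwfqk,pydnw,gbv] -> 18 lines: yqwri igs iyg qfpuz goj xod mhxkt dixt iswz siii mwfqk pydnw gbv ksu asn jbryz qpi gubou
Hunk 6: at line 1 remove [igs] add [sjgn,bbh,ygr] -> 20 lines: yqwri sjgn bbh ygr iyg qfpuz goj xod mhxkt dixt iswz siii mwfqk pydnw gbv ksu asn jbryz qpi gubou
Final line 5: iyg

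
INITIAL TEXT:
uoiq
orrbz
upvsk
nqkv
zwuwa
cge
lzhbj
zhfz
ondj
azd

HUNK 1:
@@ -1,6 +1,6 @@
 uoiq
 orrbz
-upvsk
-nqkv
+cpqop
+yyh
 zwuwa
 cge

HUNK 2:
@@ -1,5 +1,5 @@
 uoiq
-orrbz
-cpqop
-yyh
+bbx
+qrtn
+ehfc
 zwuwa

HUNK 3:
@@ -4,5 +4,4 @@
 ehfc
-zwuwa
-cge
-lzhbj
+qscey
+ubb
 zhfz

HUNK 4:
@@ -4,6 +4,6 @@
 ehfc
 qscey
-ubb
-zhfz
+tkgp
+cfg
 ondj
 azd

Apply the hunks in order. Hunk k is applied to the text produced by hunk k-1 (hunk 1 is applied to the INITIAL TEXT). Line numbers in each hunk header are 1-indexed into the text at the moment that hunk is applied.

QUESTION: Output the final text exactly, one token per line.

Hunk 1: at line 1 remove [upvsk,nqkv] add [cpqop,yyh] -> 10 lines: uoiq orrbz cpqop yyh zwuwa cge lzhbj zhfz ondj azd
Hunk 2: at line 1 remove [orrbz,cpqop,yyh] add [bbx,qrtn,ehfc] -> 10 lines: uoiq bbx qrtn ehfc zwuwa cge lzhbj zhfz ondj azd
Hunk 3: at line 4 remove [zwuwa,cge,lzhbj] add [qscey,ubb] -> 9 lines: uoiq bbx qrtn ehfc qscey ubb zhfz ondj azd
Hunk 4: at line 4 remove [ubb,zhfz] add [tkgp,cfg] -> 9 lines: uoiq bbx qrtn ehfc qscey tkgp cfg ondj azd

Answer: uoiq
bbx
qrtn
ehfc
qscey
tkgp
cfg
ondj
azd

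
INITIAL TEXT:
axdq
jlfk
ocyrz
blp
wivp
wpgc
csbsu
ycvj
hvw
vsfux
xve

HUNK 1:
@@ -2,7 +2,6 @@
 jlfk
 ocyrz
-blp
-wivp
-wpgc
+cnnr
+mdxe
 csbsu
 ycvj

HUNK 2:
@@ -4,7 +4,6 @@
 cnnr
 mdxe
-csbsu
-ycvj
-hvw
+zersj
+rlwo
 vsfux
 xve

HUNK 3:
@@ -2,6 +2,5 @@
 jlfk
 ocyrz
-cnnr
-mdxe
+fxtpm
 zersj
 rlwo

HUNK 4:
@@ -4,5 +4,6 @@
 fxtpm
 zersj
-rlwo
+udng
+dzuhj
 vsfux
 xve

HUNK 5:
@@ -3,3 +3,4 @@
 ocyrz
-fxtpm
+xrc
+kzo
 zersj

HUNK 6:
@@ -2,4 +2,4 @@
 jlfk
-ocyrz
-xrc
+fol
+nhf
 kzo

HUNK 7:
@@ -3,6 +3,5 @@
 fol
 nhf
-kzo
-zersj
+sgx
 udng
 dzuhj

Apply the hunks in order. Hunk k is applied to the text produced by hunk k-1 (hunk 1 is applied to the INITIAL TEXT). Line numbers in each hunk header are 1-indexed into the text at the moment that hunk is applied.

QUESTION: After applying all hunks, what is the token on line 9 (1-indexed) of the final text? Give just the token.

Answer: xve

Derivation:
Hunk 1: at line 2 remove [blp,wivp,wpgc] add [cnnr,mdxe] -> 10 lines: axdq jlfk ocyrz cnnr mdxe csbsu ycvj hvw vsfux xve
Hunk 2: at line 4 remove [csbsu,ycvj,hvw] add [zersj,rlwo] -> 9 lines: axdq jlfk ocyrz cnnr mdxe zersj rlwo vsfux xve
Hunk 3: at line 2 remove [cnnr,mdxe] add [fxtpm] -> 8 lines: axdq jlfk ocyrz fxtpm zersj rlwo vsfux xve
Hunk 4: at line 4 remove [rlwo] add [udng,dzuhj] -> 9 lines: axdq jlfk ocyrz fxtpm zersj udng dzuhj vsfux xve
Hunk 5: at line 3 remove [fxtpm] add [xrc,kzo] -> 10 lines: axdq jlfk ocyrz xrc kzo zersj udng dzuhj vsfux xve
Hunk 6: at line 2 remove [ocyrz,xrc] add [fol,nhf] -> 10 lines: axdq jlfk fol nhf kzo zersj udng dzuhj vsfux xve
Hunk 7: at line 3 remove [kzo,zersj] add [sgx] -> 9 lines: axdq jlfk fol nhf sgx udng dzuhj vsfux xve
Final line 9: xve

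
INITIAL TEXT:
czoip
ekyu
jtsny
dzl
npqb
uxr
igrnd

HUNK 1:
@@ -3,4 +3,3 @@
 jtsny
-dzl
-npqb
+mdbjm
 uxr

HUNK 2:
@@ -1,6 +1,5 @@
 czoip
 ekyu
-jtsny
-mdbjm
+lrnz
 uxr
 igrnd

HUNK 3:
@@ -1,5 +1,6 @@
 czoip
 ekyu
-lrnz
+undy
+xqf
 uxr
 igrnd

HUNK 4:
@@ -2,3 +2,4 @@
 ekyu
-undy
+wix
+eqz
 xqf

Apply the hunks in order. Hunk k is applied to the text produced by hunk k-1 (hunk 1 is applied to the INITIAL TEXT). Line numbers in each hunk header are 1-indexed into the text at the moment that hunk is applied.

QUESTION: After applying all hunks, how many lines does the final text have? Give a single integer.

Answer: 7

Derivation:
Hunk 1: at line 3 remove [dzl,npqb] add [mdbjm] -> 6 lines: czoip ekyu jtsny mdbjm uxr igrnd
Hunk 2: at line 1 remove [jtsny,mdbjm] add [lrnz] -> 5 lines: czoip ekyu lrnz uxr igrnd
Hunk 3: at line 1 remove [lrnz] add [undy,xqf] -> 6 lines: czoip ekyu undy xqf uxr igrnd
Hunk 4: at line 2 remove [undy] add [wix,eqz] -> 7 lines: czoip ekyu wix eqz xqf uxr igrnd
Final line count: 7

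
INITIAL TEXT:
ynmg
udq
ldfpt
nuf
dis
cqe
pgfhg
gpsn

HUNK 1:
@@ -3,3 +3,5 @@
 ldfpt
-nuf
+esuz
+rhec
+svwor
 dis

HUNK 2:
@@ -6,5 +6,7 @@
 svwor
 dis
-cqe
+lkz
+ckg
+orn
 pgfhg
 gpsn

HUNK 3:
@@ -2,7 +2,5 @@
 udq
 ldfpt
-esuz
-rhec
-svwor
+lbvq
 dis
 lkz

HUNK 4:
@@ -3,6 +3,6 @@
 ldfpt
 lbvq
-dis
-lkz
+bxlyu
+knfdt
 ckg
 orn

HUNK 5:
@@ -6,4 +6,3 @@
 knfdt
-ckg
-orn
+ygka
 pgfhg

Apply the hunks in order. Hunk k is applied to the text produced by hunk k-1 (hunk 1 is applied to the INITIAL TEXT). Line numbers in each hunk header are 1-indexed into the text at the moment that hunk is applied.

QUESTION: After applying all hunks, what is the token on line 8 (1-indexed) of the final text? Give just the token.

Hunk 1: at line 3 remove [nuf] add [esuz,rhec,svwor] -> 10 lines: ynmg udq ldfpt esuz rhec svwor dis cqe pgfhg gpsn
Hunk 2: at line 6 remove [cqe] add [lkz,ckg,orn] -> 12 lines: ynmg udq ldfpt esuz rhec svwor dis lkz ckg orn pgfhg gpsn
Hunk 3: at line 2 remove [esuz,rhec,svwor] add [lbvq] -> 10 lines: ynmg udq ldfpt lbvq dis lkz ckg orn pgfhg gpsn
Hunk 4: at line 3 remove [dis,lkz] add [bxlyu,knfdt] -> 10 lines: ynmg udq ldfpt lbvq bxlyu knfdt ckg orn pgfhg gpsn
Hunk 5: at line 6 remove [ckg,orn] add [ygka] -> 9 lines: ynmg udq ldfpt lbvq bxlyu knfdt ygka pgfhg gpsn
Final line 8: pgfhg

Answer: pgfhg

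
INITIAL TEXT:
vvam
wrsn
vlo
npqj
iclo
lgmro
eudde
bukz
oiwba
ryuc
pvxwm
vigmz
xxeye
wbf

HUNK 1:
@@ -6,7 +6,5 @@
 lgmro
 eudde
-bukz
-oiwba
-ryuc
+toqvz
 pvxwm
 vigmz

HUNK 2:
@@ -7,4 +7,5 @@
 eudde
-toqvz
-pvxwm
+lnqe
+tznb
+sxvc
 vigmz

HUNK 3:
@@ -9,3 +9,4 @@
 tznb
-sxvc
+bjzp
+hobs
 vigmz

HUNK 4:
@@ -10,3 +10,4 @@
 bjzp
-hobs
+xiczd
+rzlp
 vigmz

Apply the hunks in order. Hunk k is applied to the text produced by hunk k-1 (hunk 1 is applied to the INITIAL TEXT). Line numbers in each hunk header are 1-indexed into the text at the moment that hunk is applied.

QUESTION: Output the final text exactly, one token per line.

Hunk 1: at line 6 remove [bukz,oiwba,ryuc] add [toqvz] -> 12 lines: vvam wrsn vlo npqj iclo lgmro eudde toqvz pvxwm vigmz xxeye wbf
Hunk 2: at line 7 remove [toqvz,pvxwm] add [lnqe,tznb,sxvc] -> 13 lines: vvam wrsn vlo npqj iclo lgmro eudde lnqe tznb sxvc vigmz xxeye wbf
Hunk 3: at line 9 remove [sxvc] add [bjzp,hobs] -> 14 lines: vvam wrsn vlo npqj iclo lgmro eudde lnqe tznb bjzp hobs vigmz xxeye wbf
Hunk 4: at line 10 remove [hobs] add [xiczd,rzlp] -> 15 lines: vvam wrsn vlo npqj iclo lgmro eudde lnqe tznb bjzp xiczd rzlp vigmz xxeye wbf

Answer: vvam
wrsn
vlo
npqj
iclo
lgmro
eudde
lnqe
tznb
bjzp
xiczd
rzlp
vigmz
xxeye
wbf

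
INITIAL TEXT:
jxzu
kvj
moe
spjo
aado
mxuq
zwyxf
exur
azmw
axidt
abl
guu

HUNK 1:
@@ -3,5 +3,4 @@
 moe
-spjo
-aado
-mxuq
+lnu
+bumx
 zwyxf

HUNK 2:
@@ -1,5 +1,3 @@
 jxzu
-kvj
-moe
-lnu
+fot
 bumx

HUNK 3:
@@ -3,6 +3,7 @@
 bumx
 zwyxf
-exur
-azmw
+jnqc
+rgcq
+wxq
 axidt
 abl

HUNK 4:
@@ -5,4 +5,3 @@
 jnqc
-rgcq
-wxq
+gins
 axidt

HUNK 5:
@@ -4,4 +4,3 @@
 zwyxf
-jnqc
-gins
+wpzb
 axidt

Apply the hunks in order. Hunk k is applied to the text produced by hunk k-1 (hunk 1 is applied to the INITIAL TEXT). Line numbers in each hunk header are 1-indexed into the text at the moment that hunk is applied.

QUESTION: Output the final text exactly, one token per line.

Hunk 1: at line 3 remove [spjo,aado,mxuq] add [lnu,bumx] -> 11 lines: jxzu kvj moe lnu bumx zwyxf exur azmw axidt abl guu
Hunk 2: at line 1 remove [kvj,moe,lnu] add [fot] -> 9 lines: jxzu fot bumx zwyxf exur azmw axidt abl guu
Hunk 3: at line 3 remove [exur,azmw] add [jnqc,rgcq,wxq] -> 10 lines: jxzu fot bumx zwyxf jnqc rgcq wxq axidt abl guu
Hunk 4: at line 5 remove [rgcq,wxq] add [gins] -> 9 lines: jxzu fot bumx zwyxf jnqc gins axidt abl guu
Hunk 5: at line 4 remove [jnqc,gins] add [wpzb] -> 8 lines: jxzu fot bumx zwyxf wpzb axidt abl guu

Answer: jxzu
fot
bumx
zwyxf
wpzb
axidt
abl
guu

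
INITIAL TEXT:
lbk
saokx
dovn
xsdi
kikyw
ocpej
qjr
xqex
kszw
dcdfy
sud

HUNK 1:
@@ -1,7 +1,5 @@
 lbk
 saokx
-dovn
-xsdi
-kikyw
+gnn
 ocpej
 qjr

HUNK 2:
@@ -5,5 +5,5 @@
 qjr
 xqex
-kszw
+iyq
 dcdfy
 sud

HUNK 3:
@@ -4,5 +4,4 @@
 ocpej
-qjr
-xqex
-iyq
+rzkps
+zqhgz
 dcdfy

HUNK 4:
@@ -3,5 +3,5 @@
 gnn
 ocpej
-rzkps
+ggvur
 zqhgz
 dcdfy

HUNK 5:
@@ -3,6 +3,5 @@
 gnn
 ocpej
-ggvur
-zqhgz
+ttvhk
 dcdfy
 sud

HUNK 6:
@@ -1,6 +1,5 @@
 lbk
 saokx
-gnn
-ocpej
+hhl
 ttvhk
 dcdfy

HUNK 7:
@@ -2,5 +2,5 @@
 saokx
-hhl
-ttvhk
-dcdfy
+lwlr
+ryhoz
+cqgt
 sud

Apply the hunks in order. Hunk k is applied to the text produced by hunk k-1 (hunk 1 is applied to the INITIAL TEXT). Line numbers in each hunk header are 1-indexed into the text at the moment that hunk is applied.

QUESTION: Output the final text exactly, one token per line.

Hunk 1: at line 1 remove [dovn,xsdi,kikyw] add [gnn] -> 9 lines: lbk saokx gnn ocpej qjr xqex kszw dcdfy sud
Hunk 2: at line 5 remove [kszw] add [iyq] -> 9 lines: lbk saokx gnn ocpej qjr xqex iyq dcdfy sud
Hunk 3: at line 4 remove [qjr,xqex,iyq] add [rzkps,zqhgz] -> 8 lines: lbk saokx gnn ocpej rzkps zqhgz dcdfy sud
Hunk 4: at line 3 remove [rzkps] add [ggvur] -> 8 lines: lbk saokx gnn ocpej ggvur zqhgz dcdfy sud
Hunk 5: at line 3 remove [ggvur,zqhgz] add [ttvhk] -> 7 lines: lbk saokx gnn ocpej ttvhk dcdfy sud
Hunk 6: at line 1 remove [gnn,ocpej] add [hhl] -> 6 lines: lbk saokx hhl ttvhk dcdfy sud
Hunk 7: at line 2 remove [hhl,ttvhk,dcdfy] add [lwlr,ryhoz,cqgt] -> 6 lines: lbk saokx lwlr ryhoz cqgt sud

Answer: lbk
saokx
lwlr
ryhoz
cqgt
sud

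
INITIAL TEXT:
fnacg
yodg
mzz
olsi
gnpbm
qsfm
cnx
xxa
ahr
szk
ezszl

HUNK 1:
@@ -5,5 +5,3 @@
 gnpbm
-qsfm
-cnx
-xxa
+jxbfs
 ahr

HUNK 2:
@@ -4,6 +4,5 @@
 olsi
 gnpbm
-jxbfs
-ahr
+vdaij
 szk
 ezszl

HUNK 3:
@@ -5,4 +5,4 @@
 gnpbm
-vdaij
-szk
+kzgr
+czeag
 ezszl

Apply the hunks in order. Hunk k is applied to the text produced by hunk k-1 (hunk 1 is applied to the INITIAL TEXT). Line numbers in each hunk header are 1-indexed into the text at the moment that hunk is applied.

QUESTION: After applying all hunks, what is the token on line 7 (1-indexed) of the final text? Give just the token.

Hunk 1: at line 5 remove [qsfm,cnx,xxa] add [jxbfs] -> 9 lines: fnacg yodg mzz olsi gnpbm jxbfs ahr szk ezszl
Hunk 2: at line 4 remove [jxbfs,ahr] add [vdaij] -> 8 lines: fnacg yodg mzz olsi gnpbm vdaij szk ezszl
Hunk 3: at line 5 remove [vdaij,szk] add [kzgr,czeag] -> 8 lines: fnacg yodg mzz olsi gnpbm kzgr czeag ezszl
Final line 7: czeag

Answer: czeag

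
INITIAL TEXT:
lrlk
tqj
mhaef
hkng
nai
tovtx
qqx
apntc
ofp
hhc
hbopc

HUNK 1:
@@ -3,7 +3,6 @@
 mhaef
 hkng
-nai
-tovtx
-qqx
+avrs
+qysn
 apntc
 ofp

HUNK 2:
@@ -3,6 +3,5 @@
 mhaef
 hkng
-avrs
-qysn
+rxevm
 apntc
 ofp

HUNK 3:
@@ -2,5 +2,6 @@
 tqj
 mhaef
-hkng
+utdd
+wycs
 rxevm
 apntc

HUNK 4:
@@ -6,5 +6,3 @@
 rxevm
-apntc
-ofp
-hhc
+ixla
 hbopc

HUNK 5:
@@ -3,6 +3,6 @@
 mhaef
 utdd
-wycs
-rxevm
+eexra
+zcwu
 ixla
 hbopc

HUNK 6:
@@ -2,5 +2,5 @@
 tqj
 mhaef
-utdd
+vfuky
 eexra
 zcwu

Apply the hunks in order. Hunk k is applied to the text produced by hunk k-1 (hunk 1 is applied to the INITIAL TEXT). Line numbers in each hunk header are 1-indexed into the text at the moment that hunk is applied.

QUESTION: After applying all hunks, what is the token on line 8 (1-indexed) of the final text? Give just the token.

Hunk 1: at line 3 remove [nai,tovtx,qqx] add [avrs,qysn] -> 10 lines: lrlk tqj mhaef hkng avrs qysn apntc ofp hhc hbopc
Hunk 2: at line 3 remove [avrs,qysn] add [rxevm] -> 9 lines: lrlk tqj mhaef hkng rxevm apntc ofp hhc hbopc
Hunk 3: at line 2 remove [hkng] add [utdd,wycs] -> 10 lines: lrlk tqj mhaef utdd wycs rxevm apntc ofp hhc hbopc
Hunk 4: at line 6 remove [apntc,ofp,hhc] add [ixla] -> 8 lines: lrlk tqj mhaef utdd wycs rxevm ixla hbopc
Hunk 5: at line 3 remove [wycs,rxevm] add [eexra,zcwu] -> 8 lines: lrlk tqj mhaef utdd eexra zcwu ixla hbopc
Hunk 6: at line 2 remove [utdd] add [vfuky] -> 8 lines: lrlk tqj mhaef vfuky eexra zcwu ixla hbopc
Final line 8: hbopc

Answer: hbopc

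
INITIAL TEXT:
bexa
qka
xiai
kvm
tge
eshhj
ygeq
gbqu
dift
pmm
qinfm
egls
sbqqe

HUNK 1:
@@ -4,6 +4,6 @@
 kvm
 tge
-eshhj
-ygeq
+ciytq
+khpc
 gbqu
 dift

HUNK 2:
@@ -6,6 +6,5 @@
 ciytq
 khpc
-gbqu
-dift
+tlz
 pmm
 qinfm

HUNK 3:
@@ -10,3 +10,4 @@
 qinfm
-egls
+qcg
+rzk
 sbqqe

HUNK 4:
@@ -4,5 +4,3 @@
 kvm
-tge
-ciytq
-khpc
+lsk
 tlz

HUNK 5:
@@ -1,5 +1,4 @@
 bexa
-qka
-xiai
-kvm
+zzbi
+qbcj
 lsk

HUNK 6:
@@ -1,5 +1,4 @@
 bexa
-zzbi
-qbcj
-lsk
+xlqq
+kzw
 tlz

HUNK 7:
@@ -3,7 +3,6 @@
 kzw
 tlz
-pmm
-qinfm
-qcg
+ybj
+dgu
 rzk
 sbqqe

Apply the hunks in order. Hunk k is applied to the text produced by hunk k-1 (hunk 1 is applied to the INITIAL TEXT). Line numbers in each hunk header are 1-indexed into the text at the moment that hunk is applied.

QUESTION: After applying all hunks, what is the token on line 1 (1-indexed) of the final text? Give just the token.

Hunk 1: at line 4 remove [eshhj,ygeq] add [ciytq,khpc] -> 13 lines: bexa qka xiai kvm tge ciytq khpc gbqu dift pmm qinfm egls sbqqe
Hunk 2: at line 6 remove [gbqu,dift] add [tlz] -> 12 lines: bexa qka xiai kvm tge ciytq khpc tlz pmm qinfm egls sbqqe
Hunk 3: at line 10 remove [egls] add [qcg,rzk] -> 13 lines: bexa qka xiai kvm tge ciytq khpc tlz pmm qinfm qcg rzk sbqqe
Hunk 4: at line 4 remove [tge,ciytq,khpc] add [lsk] -> 11 lines: bexa qka xiai kvm lsk tlz pmm qinfm qcg rzk sbqqe
Hunk 5: at line 1 remove [qka,xiai,kvm] add [zzbi,qbcj] -> 10 lines: bexa zzbi qbcj lsk tlz pmm qinfm qcg rzk sbqqe
Hunk 6: at line 1 remove [zzbi,qbcj,lsk] add [xlqq,kzw] -> 9 lines: bexa xlqq kzw tlz pmm qinfm qcg rzk sbqqe
Hunk 7: at line 3 remove [pmm,qinfm,qcg] add [ybj,dgu] -> 8 lines: bexa xlqq kzw tlz ybj dgu rzk sbqqe
Final line 1: bexa

Answer: bexa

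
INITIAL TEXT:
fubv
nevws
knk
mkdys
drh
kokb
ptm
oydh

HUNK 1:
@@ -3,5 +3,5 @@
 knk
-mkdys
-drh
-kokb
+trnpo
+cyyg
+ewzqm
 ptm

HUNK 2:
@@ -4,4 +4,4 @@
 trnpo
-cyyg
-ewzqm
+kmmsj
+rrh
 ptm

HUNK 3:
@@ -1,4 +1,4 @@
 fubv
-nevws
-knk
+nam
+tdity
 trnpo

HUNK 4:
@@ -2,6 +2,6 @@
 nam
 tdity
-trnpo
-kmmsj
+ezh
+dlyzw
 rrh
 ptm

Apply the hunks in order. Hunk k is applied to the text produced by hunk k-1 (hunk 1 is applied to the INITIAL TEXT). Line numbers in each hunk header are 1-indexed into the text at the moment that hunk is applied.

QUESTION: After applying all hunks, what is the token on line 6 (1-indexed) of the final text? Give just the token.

Answer: rrh

Derivation:
Hunk 1: at line 3 remove [mkdys,drh,kokb] add [trnpo,cyyg,ewzqm] -> 8 lines: fubv nevws knk trnpo cyyg ewzqm ptm oydh
Hunk 2: at line 4 remove [cyyg,ewzqm] add [kmmsj,rrh] -> 8 lines: fubv nevws knk trnpo kmmsj rrh ptm oydh
Hunk 3: at line 1 remove [nevws,knk] add [nam,tdity] -> 8 lines: fubv nam tdity trnpo kmmsj rrh ptm oydh
Hunk 4: at line 2 remove [trnpo,kmmsj] add [ezh,dlyzw] -> 8 lines: fubv nam tdity ezh dlyzw rrh ptm oydh
Final line 6: rrh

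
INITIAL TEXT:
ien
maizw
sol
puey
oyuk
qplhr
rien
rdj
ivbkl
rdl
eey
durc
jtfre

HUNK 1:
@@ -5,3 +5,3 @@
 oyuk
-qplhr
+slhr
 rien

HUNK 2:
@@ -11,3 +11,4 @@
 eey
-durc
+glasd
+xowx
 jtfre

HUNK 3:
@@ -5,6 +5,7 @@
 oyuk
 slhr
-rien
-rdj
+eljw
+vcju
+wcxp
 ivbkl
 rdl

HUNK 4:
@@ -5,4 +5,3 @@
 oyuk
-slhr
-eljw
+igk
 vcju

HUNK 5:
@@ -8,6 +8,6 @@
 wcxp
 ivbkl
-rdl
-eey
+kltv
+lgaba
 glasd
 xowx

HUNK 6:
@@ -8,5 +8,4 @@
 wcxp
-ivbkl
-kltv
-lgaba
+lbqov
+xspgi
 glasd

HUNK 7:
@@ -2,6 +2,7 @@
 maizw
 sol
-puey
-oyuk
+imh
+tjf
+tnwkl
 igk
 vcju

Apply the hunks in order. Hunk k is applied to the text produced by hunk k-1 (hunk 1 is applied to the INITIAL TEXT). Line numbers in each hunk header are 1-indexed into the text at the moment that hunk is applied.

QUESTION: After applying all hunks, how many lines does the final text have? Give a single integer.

Hunk 1: at line 5 remove [qplhr] add [slhr] -> 13 lines: ien maizw sol puey oyuk slhr rien rdj ivbkl rdl eey durc jtfre
Hunk 2: at line 11 remove [durc] add [glasd,xowx] -> 14 lines: ien maizw sol puey oyuk slhr rien rdj ivbkl rdl eey glasd xowx jtfre
Hunk 3: at line 5 remove [rien,rdj] add [eljw,vcju,wcxp] -> 15 lines: ien maizw sol puey oyuk slhr eljw vcju wcxp ivbkl rdl eey glasd xowx jtfre
Hunk 4: at line 5 remove [slhr,eljw] add [igk] -> 14 lines: ien maizw sol puey oyuk igk vcju wcxp ivbkl rdl eey glasd xowx jtfre
Hunk 5: at line 8 remove [rdl,eey] add [kltv,lgaba] -> 14 lines: ien maizw sol puey oyuk igk vcju wcxp ivbkl kltv lgaba glasd xowx jtfre
Hunk 6: at line 8 remove [ivbkl,kltv,lgaba] add [lbqov,xspgi] -> 13 lines: ien maizw sol puey oyuk igk vcju wcxp lbqov xspgi glasd xowx jtfre
Hunk 7: at line 2 remove [puey,oyuk] add [imh,tjf,tnwkl] -> 14 lines: ien maizw sol imh tjf tnwkl igk vcju wcxp lbqov xspgi glasd xowx jtfre
Final line count: 14

Answer: 14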